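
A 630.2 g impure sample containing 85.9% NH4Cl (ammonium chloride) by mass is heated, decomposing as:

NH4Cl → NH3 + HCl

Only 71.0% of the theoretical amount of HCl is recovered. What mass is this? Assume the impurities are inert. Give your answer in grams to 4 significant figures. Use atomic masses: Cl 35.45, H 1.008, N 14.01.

Pure NH4Cl available = 630.2 g × 0.859 = 541.34 g.
M(NH4Cl) = 14.01 + 4(1.008) + 35.45 = 53.492 g/mol.
M(HCl) = 1.008 + 35.45 = 36.458 g/mol.
n(NH4Cl) = 541.34 g / 53.492 g/mol = 10.120 mol.
From the equation the NH4Cl:HCl mole ratio is 1:1, so n(HCl) = 10.120 × 1/1 = 10.120 mol.
Mass of HCl = 10.120 mol × 36.458 g/mol = 368.96 g.
Actual mass collected = 368.96 g × 0.710 = 261.96 g.

262.0 g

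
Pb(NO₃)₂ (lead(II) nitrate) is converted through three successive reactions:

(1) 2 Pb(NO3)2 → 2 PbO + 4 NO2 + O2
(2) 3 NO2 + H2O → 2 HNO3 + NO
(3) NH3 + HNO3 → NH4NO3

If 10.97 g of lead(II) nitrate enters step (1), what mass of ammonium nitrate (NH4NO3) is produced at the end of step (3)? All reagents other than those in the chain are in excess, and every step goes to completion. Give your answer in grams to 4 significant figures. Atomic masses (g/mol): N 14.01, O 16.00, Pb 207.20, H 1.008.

3.535 g

M(Pb(NO3)2) = 207.20 + 2(14.01) + 6(16.00) = 331.22 g/mol.
M(NH4NO3) = 2(14.01) + 4(1.008) + 3(16.00) = 80.052 g/mol.
n(Pb(NO3)2) = 10.97 / 331.22 = 0.033120 mol.
Reaction (1): Pb(NO3)2→NO2 ratio 2:4 ⇒ n(NO2) = 0.066240 mol.
Reaction (2): NO2→HNO3 ratio 3:2 ⇒ n(HNO3) = 0.044160 mol.
Reaction (3): HNO3→NH4NO3 ratio 1:1 ⇒ n(NH4NO3) = 0.044160 mol.
Mass of NH4NO3 = 0.044160 × 80.052 = 3.5351 g.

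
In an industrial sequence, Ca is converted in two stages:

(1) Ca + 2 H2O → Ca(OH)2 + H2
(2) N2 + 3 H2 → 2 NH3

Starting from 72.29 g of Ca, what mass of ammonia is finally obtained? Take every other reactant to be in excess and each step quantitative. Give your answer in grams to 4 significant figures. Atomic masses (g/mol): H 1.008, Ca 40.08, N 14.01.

M(Ca) = 40.08 g/mol.
M(NH3) = 14.01 + 3(1.008) = 17.034 g/mol.
n(Ca) = 72.290 / 40.08 = 1.8036 mol.
Step 1 gives a 1:1 ratio of Ca to H2, so n(H2) = 1.8036 mol.
In step 2 the H2:NH3 ratio is 3:2, so n(NH3) = 1.2024 mol.
Mass of NH3 = 1.2024 × 17.034 = 20.482 g.

20.48 g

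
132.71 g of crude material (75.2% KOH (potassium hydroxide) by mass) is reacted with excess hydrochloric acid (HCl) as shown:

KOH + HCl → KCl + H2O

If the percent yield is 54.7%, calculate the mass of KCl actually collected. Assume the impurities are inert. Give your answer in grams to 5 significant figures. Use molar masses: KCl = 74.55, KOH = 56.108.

Pure KOH available = 132.71 g × 0.752 = 99.7979 g.
n(KOH) = 99.7979 g / 56.108 g/mol = 1.77868 mol.
From the equation the KOH:KCl mole ratio is 1:1, so n(KCl) = 1.77868 × 1/1 = 1.77868 mol.
Mass of KCl = 1.77868 mol × 74.55 g/mol = 132.600 g.
Actual mass collected = 132.600 g × 0.547 = 72.5323 g.

72.532 g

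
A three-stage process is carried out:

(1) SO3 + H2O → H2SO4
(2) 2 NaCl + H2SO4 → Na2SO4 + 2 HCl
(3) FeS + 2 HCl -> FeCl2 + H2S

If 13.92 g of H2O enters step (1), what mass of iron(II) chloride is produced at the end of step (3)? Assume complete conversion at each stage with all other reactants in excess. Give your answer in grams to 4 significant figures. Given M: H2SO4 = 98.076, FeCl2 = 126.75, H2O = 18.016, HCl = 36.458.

n(H2O) = 13.92 / 18.016 = 0.77265 mol.
Reaction (1): H2O→H2SO4 ratio 1:1 ⇒ n(H2SO4) = 0.77265 mol.
Reaction (2): H2SO4→HCl ratio 1:2 ⇒ n(HCl) = 1.5453 mol.
Reaction (3): HCl→FeCl2 ratio 2:1 ⇒ n(FeCl2) = 0.77265 mol.
Mass of FeCl2 = 0.77265 × 126.75 = 97.933 g.

97.93 g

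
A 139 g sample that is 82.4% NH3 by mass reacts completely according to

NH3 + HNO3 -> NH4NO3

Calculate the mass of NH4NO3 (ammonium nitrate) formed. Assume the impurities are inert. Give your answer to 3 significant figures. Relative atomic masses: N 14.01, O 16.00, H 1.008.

538 g

Mass of pure NH3 = 139 g × 0.824 = 114.5 g.
M(NH3) = 14.01 + 3(1.008) = 17.034 g/mol.
M(NH4NO3) = 2(14.01) + 4(1.008) + 3(16.00) = 80.052 g/mol.
n(NH3) = 114.5 g / 17.034 g/mol = 6.724 mol.
From the equation the NH3:NH4NO3 mole ratio is 1:1, so n(NH4NO3) = 6.724 × 1/1 = 6.724 mol.
Mass of NH4NO3 = 6.724 mol × 80.052 g/mol = 538.3 g.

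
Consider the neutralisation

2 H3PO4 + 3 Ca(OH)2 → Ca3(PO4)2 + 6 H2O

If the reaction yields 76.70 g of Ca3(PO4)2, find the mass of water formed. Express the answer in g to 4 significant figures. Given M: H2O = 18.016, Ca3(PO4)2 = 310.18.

n(Ca3(PO4)2) = 76.700 g / 310.18 g/mol = 0.24728 mol.
From the equation the Ca3(PO4)2:H2O mole ratio is 1:6, so n(H2O) = 0.24728 × 6/1 = 1.4837 mol.
Mass of H2O = 1.4837 mol × 18.016 g/mol = 26.730 g.

26.73 g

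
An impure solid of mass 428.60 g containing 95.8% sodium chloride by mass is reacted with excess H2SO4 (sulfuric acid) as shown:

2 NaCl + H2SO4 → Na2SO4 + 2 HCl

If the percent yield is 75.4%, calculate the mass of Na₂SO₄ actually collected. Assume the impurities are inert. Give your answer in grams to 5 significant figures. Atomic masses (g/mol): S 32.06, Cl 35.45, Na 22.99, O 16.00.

376.24 g

Pure NaCl available = 428.60 g × 0.958 = 410.599 g.
M(NaCl) = 22.99 + 35.45 = 58.44 g/mol.
M(Na2SO4) = 2(22.99) + 32.06 + 4(16.00) = 142.04 g/mol.
n(NaCl) = 410.599 g / 58.44 g/mol = 7.02599 mol.
From the equation the NaCl:Na2SO4 mole ratio is 2:1, so n(Na2SO4) = 7.02599 × 1/2 = 3.51299 mol.
Mass of Na2SO4 = 3.51299 mol × 142.04 g/mol = 498.986 g.
Actual mass collected = 498.986 g × 0.754 = 376.235 g.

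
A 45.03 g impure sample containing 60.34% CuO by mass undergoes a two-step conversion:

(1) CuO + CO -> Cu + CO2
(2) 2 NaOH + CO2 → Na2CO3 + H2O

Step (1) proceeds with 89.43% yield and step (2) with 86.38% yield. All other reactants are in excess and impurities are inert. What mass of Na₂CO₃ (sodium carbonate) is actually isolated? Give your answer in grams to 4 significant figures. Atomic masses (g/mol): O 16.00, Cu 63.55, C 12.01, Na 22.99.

27.97 g

Pure CuO = 45.03 × 0.6034 = 27.171 g.
M(CuO) = 63.55 + 16.00 = 79.55 g/mol.
M(Na2CO3) = 2(22.99) + 12.01 + 3(16.00) = 105.99 g/mol.
n(CuO) = 27.171 / 79.55 = 0.34156 mol.
Step 1 (CuO:CO2 = 1:1): theoretical n(CO2) = 0.34156 mol; at 89.43% yield, n(CO2) = 0.30546 mol.
Step 2 (CO2:Na2CO3 = 1:1): theoretical n(Na2CO3) = 0.30546 mol, so theoretical mass = 0.30546 × 105.99 = 32.375 g.
At 86.38% yield, actual mass of Na2CO3 = 32.375 × 0.8638 = 27.966 g.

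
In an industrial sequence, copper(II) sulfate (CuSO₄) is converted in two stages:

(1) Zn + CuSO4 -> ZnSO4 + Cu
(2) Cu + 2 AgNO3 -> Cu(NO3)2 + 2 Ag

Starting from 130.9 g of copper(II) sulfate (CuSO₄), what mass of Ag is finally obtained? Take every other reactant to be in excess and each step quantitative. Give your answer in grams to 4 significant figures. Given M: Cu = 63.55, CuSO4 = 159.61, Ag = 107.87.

n(CuSO4) = 130.90 / 159.61 = 0.82012 mol.
Step 1 gives a 1:1 ratio of CuSO4 to Cu, so n(Cu) = 0.82012 mol.
In step 2 the Cu:Ag ratio is 1:2, so n(Ag) = 1.6402 mol.
Mass of Ag = 1.6402 × 107.87 = 176.93 g.

176.9 g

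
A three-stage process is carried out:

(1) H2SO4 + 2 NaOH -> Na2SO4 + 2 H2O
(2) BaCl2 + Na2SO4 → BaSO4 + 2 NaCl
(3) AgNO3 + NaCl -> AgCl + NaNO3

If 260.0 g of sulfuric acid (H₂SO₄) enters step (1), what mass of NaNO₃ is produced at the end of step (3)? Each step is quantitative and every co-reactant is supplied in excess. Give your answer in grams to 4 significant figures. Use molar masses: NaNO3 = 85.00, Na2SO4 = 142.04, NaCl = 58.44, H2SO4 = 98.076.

450.7 g

n(H2SO4) = 260.0 / 98.076 = 2.6510 mol.
Reaction (1): H2SO4→Na2SO4 ratio 1:1 ⇒ n(Na2SO4) = 2.6510 mol.
Reaction (2): Na2SO4→NaCl ratio 1:2 ⇒ n(NaCl) = 5.3020 mol.
Reaction (3): NaCl→NaNO3 ratio 1:1 ⇒ n(NaNO3) = 5.3020 mol.
Mass of NaNO3 = 5.3020 × 85.00 = 450.67 g.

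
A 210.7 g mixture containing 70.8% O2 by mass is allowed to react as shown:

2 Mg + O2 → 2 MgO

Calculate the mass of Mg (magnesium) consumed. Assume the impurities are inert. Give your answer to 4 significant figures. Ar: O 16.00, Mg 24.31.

226.7 g

Mass of pure O2 = 210.7 g × 0.708 = 149.18 g.
M(O2) = 2(16.00) = 32.00 g/mol.
M(Mg) = 24.31 g/mol.
n(O2) = 149.18 g / 32.00 g/mol = 4.6617 mol.
From the equation the O2:Mg mole ratio is 1:2, so n(Mg) = 4.6617 × 2/1 = 9.3235 mol.
Mass of Mg = 9.3235 mol × 24.31 g/mol = 226.65 g.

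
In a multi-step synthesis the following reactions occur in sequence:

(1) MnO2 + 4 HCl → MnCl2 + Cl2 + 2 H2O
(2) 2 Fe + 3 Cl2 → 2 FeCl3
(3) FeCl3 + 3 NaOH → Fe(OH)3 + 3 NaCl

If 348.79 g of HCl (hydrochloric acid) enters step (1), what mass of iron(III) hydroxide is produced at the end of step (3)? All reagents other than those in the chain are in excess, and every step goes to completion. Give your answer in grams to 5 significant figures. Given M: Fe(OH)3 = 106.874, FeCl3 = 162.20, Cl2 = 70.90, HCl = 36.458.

n(HCl) = 348.79 / 36.458 = 9.56690 mol.
Reaction (1): HCl→Cl2 ratio 4:1 ⇒ n(Cl2) = 2.39172 mol.
Reaction (2): Cl2→FeCl3 ratio 3:2 ⇒ n(FeCl3) = 1.59448 mol.
Reaction (3): FeCl3→Fe(OH)3 ratio 1:1 ⇒ n(Fe(OH)3) = 1.59448 mol.
Mass of Fe(OH)3 = 1.59448 × 106.874 = 170.409 g.

170.41 g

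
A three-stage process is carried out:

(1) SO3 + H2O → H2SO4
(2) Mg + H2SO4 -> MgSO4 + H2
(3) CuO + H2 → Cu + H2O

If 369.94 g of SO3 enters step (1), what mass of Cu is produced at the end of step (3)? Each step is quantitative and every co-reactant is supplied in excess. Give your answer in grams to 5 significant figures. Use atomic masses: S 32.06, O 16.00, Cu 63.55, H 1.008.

M(SO3) = 32.06 + 3(16.00) = 80.06 g/mol.
M(Cu) = 63.55 g/mol.
n(SO3) = 369.94 / 80.06 = 4.62078 mol.
Reaction (1): SO3→H2SO4 ratio 1:1 ⇒ n(H2SO4) = 4.62078 mol.
Reaction (2): H2SO4→H2 ratio 1:1 ⇒ n(H2) = 4.62078 mol.
Reaction (3): H2→Cu ratio 1:1 ⇒ n(Cu) = 4.62078 mol.
Mass of Cu = 4.62078 × 63.55 = 293.651 g.

293.65 g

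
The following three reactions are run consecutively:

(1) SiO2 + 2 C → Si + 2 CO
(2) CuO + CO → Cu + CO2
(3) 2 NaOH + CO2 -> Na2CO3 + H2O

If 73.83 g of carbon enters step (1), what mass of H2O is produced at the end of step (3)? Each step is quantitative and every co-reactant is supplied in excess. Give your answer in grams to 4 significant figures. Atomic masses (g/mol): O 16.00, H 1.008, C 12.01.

110.8 g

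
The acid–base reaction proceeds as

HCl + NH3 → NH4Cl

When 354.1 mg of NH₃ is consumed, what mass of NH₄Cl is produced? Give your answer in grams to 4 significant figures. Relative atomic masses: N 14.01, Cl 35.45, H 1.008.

1.112 g

M(NH3) = 14.01 + 3(1.008) = 17.034 g/mol.
M(NH4Cl) = 14.01 + 4(1.008) + 35.45 = 53.492 g/mol.
Convert: 354.1 mg = 0.35410 g.
n(NH3) = 0.35410 g / 17.034 g/mol = 0.020788 mol.
From the equation the NH3:NH4Cl mole ratio is 1:1, so n(NH4Cl) = 0.020788 × 1/1 = 0.020788 mol.
Mass of NH4Cl = 0.020788 mol × 53.492 g/mol = 1.1120 g.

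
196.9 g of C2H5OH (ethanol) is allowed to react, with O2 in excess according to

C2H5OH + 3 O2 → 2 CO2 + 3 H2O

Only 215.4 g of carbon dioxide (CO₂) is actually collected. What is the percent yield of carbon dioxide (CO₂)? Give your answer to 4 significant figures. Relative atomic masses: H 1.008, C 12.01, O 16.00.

M(C2H5OH) = 2(12.01) + 6(1.008) + 16.00 = 46.068 g/mol.
M(CO2) = 12.01 + 2(16.00) = 44.01 g/mol.
n(C2H5OH) = 196.90 g / 46.068 g/mol = 4.2741 mol.
From the equation the C2H5OH:CO2 mole ratio is 1:2, so n(CO2) = 4.2741 × 2/1 = 8.5482 mol.
Mass of CO2 = 8.5482 mol × 44.01 g/mol = 376.21 g.
This is the theoretical yield. Percent yield = 215.4 g / 376.21 g × 100% = 57.256%.

57.26 %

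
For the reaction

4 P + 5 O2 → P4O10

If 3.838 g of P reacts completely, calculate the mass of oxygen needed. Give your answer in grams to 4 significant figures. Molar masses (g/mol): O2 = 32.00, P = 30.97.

n(P) = 3.8380 g / 30.97 g/mol = 0.12393 mol.
From the equation the P:O2 mole ratio is 4:5, so n(O2) = 0.12393 × 5/4 = 0.15491 mol.
Mass of O2 = 0.15491 mol × 32.00 g/mol = 4.9571 g.

4.957 g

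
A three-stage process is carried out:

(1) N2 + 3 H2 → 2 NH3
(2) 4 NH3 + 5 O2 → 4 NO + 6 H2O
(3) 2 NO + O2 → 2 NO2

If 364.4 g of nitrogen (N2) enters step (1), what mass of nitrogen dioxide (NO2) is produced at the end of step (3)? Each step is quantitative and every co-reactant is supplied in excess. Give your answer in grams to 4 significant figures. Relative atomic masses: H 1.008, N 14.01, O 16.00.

M(N2) = 2(14.01) = 28.02 g/mol.
M(NO2) = 14.01 + 2(16.00) = 46.01 g/mol.
n(N2) = 364.4 / 28.02 = 13.005 mol.
Reaction (1): N2→NH3 ratio 1:2 ⇒ n(NH3) = 26.010 mol.
Reaction (2): NH3→NO ratio 4:4 ⇒ n(NO) = 26.010 mol.
Reaction (3): NO→NO2 ratio 2:2 ⇒ n(NO2) = 26.010 mol.
Mass of NO2 = 26.010 × 46.01 = 1196.7 g.

1197 g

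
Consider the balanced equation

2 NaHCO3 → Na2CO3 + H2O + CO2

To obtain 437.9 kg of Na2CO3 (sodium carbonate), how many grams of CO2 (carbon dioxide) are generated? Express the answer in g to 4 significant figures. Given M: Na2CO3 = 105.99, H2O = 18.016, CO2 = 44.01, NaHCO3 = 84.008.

181800 g

Convert: 437.9 kg = 437900 g.
n(Na2CO3) = 437900 g / 105.99 g/mol = 4131.5 mol.
From the equation the Na2CO3:CO2 mole ratio is 1:1, so n(CO2) = 4131.5 × 1/1 = 4131.5 mol.
Mass of CO2 = 4131.5 mol × 44.01 g/mol = 181830 g.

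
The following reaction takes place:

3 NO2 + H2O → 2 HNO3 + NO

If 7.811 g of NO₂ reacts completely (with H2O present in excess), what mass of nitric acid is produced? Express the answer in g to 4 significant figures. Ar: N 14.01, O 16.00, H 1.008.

M(NO2) = 14.01 + 2(16.00) = 46.01 g/mol.
M(HNO3) = 1.008 + 14.01 + 3(16.00) = 63.018 g/mol.
n(NO2) = 7.8110 g / 46.01 g/mol = 0.16977 mol.
From the equation the NO2:HNO3 mole ratio is 3:2, so n(HNO3) = 0.16977 × 2/3 = 0.11318 mol.
Mass of HNO3 = 0.11318 mol × 63.018 g/mol = 7.1323 g.

7.132 g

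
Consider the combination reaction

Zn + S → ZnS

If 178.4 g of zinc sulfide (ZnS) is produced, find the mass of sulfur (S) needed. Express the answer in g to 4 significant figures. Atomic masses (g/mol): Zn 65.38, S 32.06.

58.70 g

M(ZnS) = 65.38 + 32.06 = 97.44 g/mol.
M(S) = 32.06 g/mol.
n(ZnS) = 178.40 g / 97.44 g/mol = 1.8309 mol.
From the equation the ZnS:S mole ratio is 1:1, so n(S) = 1.8309 × 1/1 = 1.8309 mol.
Mass of S = 1.8309 mol × 32.06 g/mol = 58.698 g.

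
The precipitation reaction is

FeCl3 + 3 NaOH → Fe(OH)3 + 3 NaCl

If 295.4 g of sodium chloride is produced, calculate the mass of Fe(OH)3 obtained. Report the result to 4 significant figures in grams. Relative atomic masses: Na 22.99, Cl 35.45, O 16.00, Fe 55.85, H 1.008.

180.1 g

M(NaCl) = 22.99 + 35.45 = 58.44 g/mol.
M(Fe(OH)3) = 55.85 + 3(16.00) + 3(1.008) = 106.874 g/mol.
n(NaCl) = 295.40 g / 58.44 g/mol = 5.0548 mol.
From the equation the NaCl:Fe(OH)3 mole ratio is 3:1, so n(Fe(OH)3) = 5.0548 × 1/3 = 1.6849 mol.
Mass of Fe(OH)3 = 1.6849 mol × 106.874 g/mol = 180.07 g.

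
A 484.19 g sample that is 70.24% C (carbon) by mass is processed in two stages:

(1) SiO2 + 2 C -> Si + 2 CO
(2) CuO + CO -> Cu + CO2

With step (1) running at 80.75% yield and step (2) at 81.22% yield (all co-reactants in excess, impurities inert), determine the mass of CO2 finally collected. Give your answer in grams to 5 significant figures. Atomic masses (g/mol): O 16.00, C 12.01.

Pure C = 484.19 × 0.7024 = 340.095 g.
M(C) = 12.01 g/mol.
M(CO2) = 12.01 + 2(16.00) = 44.01 g/mol.
n(C) = 340.095 / 12.01 = 28.3177 mol.
Step 1 (C:CO = 2:2): theoretical n(CO) = 28.3177 mol; at 80.75% yield, n(CO) = 22.8665 mol.
Step 2 (CO:CO2 = 1:1): theoretical n(CO2) = 22.8665 mol, so theoretical mass = 22.8665 × 44.01 = 1006.36 g.
At 81.22% yield, actual mass of CO2 = 1006.36 × 0.8122 = 817.362 g.

817.36 g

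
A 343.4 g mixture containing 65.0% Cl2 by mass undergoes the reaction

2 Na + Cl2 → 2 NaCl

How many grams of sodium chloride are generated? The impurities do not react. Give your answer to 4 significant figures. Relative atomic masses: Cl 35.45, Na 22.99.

Mass of pure Cl2 = 343.4 g × 0.650 = 223.21 g.
M(Cl2) = 2(35.45) = 70.90 g/mol.
M(NaCl) = 22.99 + 35.45 = 58.44 g/mol.
n(Cl2) = 223.21 g / 70.90 g/mol = 3.1482 mol.
From the equation the Cl2:NaCl mole ratio is 1:2, so n(NaCl) = 3.1482 × 2/1 = 6.2965 mol.
Mass of NaCl = 6.2965 mol × 58.44 g/mol = 367.97 g.

368.0 g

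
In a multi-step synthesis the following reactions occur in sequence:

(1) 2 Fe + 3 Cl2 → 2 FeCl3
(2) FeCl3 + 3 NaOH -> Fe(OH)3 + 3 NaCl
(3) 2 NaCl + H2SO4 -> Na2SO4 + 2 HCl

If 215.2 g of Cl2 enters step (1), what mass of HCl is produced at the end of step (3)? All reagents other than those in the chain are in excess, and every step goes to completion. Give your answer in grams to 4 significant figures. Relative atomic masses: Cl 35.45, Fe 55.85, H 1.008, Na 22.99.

M(Cl2) = 2(35.45) = 70.90 g/mol.
M(HCl) = 1.008 + 35.45 = 36.458 g/mol.
n(Cl2) = 215.2 / 70.90 = 3.0353 mol.
Reaction (1): Cl2→FeCl3 ratio 3:2 ⇒ n(FeCl3) = 2.0235 mol.
Reaction (2): FeCl3→NaCl ratio 1:3 ⇒ n(NaCl) = 6.0705 mol.
Reaction (3): NaCl→HCl ratio 2:2 ⇒ n(HCl) = 6.0705 mol.
Mass of HCl = 6.0705 × 36.458 = 221.32 g.

221.3 g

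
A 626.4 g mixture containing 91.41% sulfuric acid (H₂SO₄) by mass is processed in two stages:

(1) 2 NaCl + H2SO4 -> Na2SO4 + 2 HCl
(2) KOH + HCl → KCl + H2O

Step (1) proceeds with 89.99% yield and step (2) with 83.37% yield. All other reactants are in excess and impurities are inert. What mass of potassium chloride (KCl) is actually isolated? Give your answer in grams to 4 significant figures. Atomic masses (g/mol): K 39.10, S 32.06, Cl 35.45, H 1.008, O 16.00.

653.1 g

Pure H2SO4 = 626.4 × 0.9141 = 572.59 g.
M(H2SO4) = 2(1.008) + 32.06 + 4(16.00) = 98.076 g/mol.
M(KCl) = 39.10 + 35.45 = 74.55 g/mol.
n(H2SO4) = 572.59 / 98.076 = 5.8383 mol.
Step 1 (H2SO4:HCl = 1:2): theoretical n(HCl) = 11.677 mol; at 89.99% yield, n(HCl) = 10.508 mol.
Step 2 (HCl:KCl = 1:1): theoretical n(KCl) = 10.508 mol, so theoretical mass = 10.508 × 74.55 = 783.35 g.
At 83.37% yield, actual mass of KCl = 783.35 × 0.8337 = 653.08 g.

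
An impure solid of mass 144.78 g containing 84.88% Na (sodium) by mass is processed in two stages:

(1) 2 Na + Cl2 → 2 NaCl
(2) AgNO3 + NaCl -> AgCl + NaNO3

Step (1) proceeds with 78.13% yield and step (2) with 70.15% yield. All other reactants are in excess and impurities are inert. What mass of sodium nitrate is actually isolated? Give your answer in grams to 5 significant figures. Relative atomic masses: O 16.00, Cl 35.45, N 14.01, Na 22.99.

Pure Na = 144.78 × 0.8488 = 122.889 g.
M(Na) = 22.99 g/mol.
M(NaNO3) = 22.99 + 14.01 + 3(16.00) = 85.00 g/mol.
n(Na) = 122.889 / 22.99 = 5.34534 mol.
Step 1 (Na:NaCl = 2:2): theoretical n(NaCl) = 5.34534 mol; at 78.13% yield, n(NaCl) = 4.17631 mol.
Step 2 (NaCl:NaNO3 = 1:1): theoretical n(NaNO3) = 4.17631 mol, so theoretical mass = 4.17631 × 85.00 = 354.986 g.
At 70.15% yield, actual mass of NaNO3 = 354.986 × 0.7015 = 249.023 g.

249.02 g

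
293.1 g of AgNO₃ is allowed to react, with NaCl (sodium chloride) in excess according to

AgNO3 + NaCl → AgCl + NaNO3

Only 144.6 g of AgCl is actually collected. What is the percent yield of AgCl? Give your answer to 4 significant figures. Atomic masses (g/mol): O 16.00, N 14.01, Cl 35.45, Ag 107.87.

M(AgNO3) = 107.87 + 14.01 + 3(16.00) = 169.88 g/mol.
M(AgCl) = 107.87 + 35.45 = 143.32 g/mol.
n(AgNO3) = 293.10 g / 169.88 g/mol = 1.7253 mol.
From the equation the AgNO3:AgCl mole ratio is 1:1, so n(AgCl) = 1.7253 × 1/1 = 1.7253 mol.
Mass of AgCl = 1.7253 mol × 143.32 g/mol = 247.28 g.
This is the theoretical yield. Percent yield = 144.6 g / 247.28 g × 100% = 58.477%.

58.48 %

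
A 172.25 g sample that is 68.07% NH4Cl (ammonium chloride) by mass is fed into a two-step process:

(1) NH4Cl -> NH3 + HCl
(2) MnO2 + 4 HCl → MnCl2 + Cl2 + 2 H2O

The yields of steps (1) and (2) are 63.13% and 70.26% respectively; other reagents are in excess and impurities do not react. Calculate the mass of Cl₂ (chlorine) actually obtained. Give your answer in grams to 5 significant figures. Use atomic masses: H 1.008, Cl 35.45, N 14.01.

Pure NH4Cl = 172.25 × 0.6807 = 117.251 g.
M(NH4Cl) = 14.01 + 4(1.008) + 35.45 = 53.492 g/mol.
M(Cl2) = 2(35.45) = 70.90 g/mol.
n(NH4Cl) = 117.251 / 53.492 = 2.19193 mol.
Step 1 (NH4Cl:HCl = 1:1): theoretical n(HCl) = 2.19193 mol; at 63.13% yield, n(HCl) = 1.38376 mol.
Step 2 (HCl:Cl2 = 4:1): theoretical n(Cl2) = 0.345941 mol, so theoretical mass = 0.345941 × 70.90 = 24.5272 g.
At 70.26% yield, actual mass of Cl2 = 24.5272 × 0.7026 = 17.2328 g.

17.233 g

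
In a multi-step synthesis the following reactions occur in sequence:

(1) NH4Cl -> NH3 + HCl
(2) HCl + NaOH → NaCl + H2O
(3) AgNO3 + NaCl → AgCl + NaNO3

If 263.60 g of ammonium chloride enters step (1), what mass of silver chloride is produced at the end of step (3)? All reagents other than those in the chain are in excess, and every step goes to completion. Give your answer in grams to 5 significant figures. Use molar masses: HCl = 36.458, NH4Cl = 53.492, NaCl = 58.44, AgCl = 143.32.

n(NH4Cl) = 263.60 / 53.492 = 4.92784 mol.
Reaction (1): NH4Cl→HCl ratio 1:1 ⇒ n(HCl) = 4.92784 mol.
Reaction (2): HCl→NaCl ratio 1:1 ⇒ n(NaCl) = 4.92784 mol.
Reaction (3): NaCl→AgCl ratio 1:1 ⇒ n(AgCl) = 4.92784 mol.
Mass of AgCl = 4.92784 × 143.32 = 706.258 g.

706.26 g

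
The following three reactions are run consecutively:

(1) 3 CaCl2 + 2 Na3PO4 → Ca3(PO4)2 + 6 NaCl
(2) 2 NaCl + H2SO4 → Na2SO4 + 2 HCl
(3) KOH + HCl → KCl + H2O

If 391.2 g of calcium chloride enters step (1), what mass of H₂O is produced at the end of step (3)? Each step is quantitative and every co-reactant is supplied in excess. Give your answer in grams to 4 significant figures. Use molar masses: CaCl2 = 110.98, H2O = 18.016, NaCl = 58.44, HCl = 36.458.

127.0 g

n(CaCl2) = 391.2 / 110.98 = 3.5250 mol.
Reaction (1): CaCl2→NaCl ratio 3:6 ⇒ n(NaCl) = 7.0499 mol.
Reaction (2): NaCl→HCl ratio 2:2 ⇒ n(HCl) = 7.0499 mol.
Reaction (3): HCl→H2O ratio 1:1 ⇒ n(H2O) = 7.0499 mol.
Mass of H2O = 7.0499 × 18.016 = 127.01 g.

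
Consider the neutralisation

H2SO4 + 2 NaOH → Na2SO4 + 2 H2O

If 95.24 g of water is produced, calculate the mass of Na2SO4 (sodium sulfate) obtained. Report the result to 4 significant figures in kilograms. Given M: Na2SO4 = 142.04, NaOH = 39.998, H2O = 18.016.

n(H2O) = 95.240 g / 18.016 g/mol = 5.2864 mol.
From the equation the H2O:Na2SO4 mole ratio is 2:1, so n(Na2SO4) = 5.2864 × 1/2 = 2.6432 mol.
Mass of Na2SO4 = 2.6432 mol × 142.04 g/mol = 375.44 g.
Converting to kg: 375.44 g = 0.3754 kg.

0.3754 kg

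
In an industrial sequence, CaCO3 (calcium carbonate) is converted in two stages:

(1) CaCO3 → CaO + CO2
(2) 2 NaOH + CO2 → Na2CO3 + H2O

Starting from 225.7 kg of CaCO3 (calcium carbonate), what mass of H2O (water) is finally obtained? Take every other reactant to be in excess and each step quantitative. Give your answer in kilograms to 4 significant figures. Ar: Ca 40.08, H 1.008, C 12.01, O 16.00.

40.63 kg

M(CaCO3) = 40.08 + 12.01 + 3(16.00) = 100.09 g/mol.
M(H2O) = 2(1.008) + 16.00 = 18.016 g/mol.
225.7 kg = 225700 g.
n(CaCO3) = 225700 / 100.09 = 2255.0 mol.
Step 1 gives a 1:1 ratio of CaCO3 to CO2, so n(CO2) = 2255.0 mol.
In step 2 the CO2:H2O ratio is 1:1, so n(H2O) = 2255.0 mol.
Mass of H2O = 2255.0 × 18.016 = 40626 g = 40.63 kg.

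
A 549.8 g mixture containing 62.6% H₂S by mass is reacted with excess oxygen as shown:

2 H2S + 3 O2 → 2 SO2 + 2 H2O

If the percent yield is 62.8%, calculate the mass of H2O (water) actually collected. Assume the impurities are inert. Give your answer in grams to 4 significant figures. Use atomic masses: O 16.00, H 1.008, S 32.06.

Pure H2S available = 549.8 g × 0.626 = 344.17 g.
M(H2S) = 2(1.008) + 32.06 = 34.076 g/mol.
M(H2O) = 2(1.008) + 16.00 = 18.016 g/mol.
n(H2S) = 344.17 g / 34.076 g/mol = 10.100 mol.
From the equation the H2S:H2O mole ratio is 2:2, so n(H2O) = 10.100 × 2/2 = 10.100 mol.
Mass of H2O = 10.100 mol × 18.016 g/mol = 181.97 g.
Actual mass collected = 181.97 g × 0.628 = 114.27 g.

114.3 g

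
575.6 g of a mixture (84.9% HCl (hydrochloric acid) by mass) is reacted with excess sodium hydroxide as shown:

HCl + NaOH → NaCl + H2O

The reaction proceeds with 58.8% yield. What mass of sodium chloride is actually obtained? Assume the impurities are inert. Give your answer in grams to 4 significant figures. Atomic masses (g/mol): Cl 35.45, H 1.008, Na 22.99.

460.6 g

Pure HCl available = 575.6 g × 0.849 = 488.68 g.
M(HCl) = 1.008 + 35.45 = 36.458 g/mol.
M(NaCl) = 22.99 + 35.45 = 58.44 g/mol.
n(HCl) = 488.68 g / 36.458 g/mol = 13.404 mol.
From the equation the HCl:NaCl mole ratio is 1:1, so n(NaCl) = 13.404 × 1/1 = 13.404 mol.
Mass of NaCl = 13.404 mol × 58.44 g/mol = 783.33 g.
Actual mass collected = 783.33 g × 0.588 = 460.60 g.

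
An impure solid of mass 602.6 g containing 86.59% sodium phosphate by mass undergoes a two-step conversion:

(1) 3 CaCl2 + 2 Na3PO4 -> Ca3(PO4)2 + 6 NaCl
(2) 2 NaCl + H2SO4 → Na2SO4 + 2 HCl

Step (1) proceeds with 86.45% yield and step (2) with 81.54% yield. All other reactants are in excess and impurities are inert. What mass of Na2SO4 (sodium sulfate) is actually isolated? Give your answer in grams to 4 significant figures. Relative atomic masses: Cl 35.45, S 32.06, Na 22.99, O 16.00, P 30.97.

Pure Na3PO4 = 602.6 × 0.8659 = 521.79 g.
M(Na3PO4) = 3(22.99) + 30.97 + 4(16.00) = 163.94 g/mol.
M(Na2SO4) = 2(22.99) + 32.06 + 4(16.00) = 142.04 g/mol.
n(Na3PO4) = 521.79 / 163.94 = 3.1828 mol.
Step 1 (Na3PO4:NaCl = 2:6): theoretical n(NaCl) = 9.5485 mol; at 86.45% yield, n(NaCl) = 8.2546 mol.
Step 2 (NaCl:Na2SO4 = 2:1): theoretical n(Na2SO4) = 4.1273 mol, so theoretical mass = 4.1273 × 142.04 = 586.24 g.
At 81.54% yield, actual mass of Na2SO4 = 586.24 × 0.8154 = 478.02 g.

478.0 g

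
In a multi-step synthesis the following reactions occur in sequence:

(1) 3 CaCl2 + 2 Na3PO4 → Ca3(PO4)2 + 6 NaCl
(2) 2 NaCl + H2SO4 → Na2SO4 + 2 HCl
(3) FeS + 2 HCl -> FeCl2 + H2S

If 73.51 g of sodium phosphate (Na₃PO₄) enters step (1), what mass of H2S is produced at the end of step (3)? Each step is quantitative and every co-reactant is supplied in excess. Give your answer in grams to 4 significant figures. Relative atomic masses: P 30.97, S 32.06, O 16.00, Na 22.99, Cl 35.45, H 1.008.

M(Na3PO4) = 3(22.99) + 30.97 + 4(16.00) = 163.94 g/mol.
M(H2S) = 2(1.008) + 32.06 = 34.076 g/mol.
n(Na3PO4) = 73.51 / 163.94 = 0.44840 mol.
Reaction (1): Na3PO4→NaCl ratio 2:6 ⇒ n(NaCl) = 1.3452 mol.
Reaction (2): NaCl→HCl ratio 2:2 ⇒ n(HCl) = 1.3452 mol.
Reaction (3): HCl→H2S ratio 2:1 ⇒ n(H2S) = 0.67259 mol.
Mass of H2S = 0.67259 × 34.076 = 22.919 g.

22.92 g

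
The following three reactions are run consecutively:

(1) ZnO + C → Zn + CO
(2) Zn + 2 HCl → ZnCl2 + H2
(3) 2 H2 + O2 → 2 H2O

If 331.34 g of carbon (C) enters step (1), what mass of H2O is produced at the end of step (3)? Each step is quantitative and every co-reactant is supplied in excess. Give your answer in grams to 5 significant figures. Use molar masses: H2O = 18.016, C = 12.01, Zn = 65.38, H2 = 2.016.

497.04 g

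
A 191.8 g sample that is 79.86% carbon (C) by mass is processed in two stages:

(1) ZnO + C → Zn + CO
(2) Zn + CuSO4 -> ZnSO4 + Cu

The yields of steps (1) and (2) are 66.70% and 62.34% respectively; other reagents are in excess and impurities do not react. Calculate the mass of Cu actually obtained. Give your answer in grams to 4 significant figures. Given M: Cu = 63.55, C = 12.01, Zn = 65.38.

Pure C = 191.8 × 0.7986 = 153.17 g.
n(C) = 153.17 / 12.01 = 12.754 mol.
Step 1 (C:Zn = 1:1): theoretical n(Zn) = 12.754 mol; at 66.70% yield, n(Zn) = 8.5067 mol.
Step 2 (Zn:Cu = 1:1): theoretical n(Cu) = 8.5067 mol, so theoretical mass = 8.5067 × 63.55 = 540.60 g.
At 62.34% yield, actual mass of Cu = 540.60 × 0.6234 = 337.01 g.

337.0 g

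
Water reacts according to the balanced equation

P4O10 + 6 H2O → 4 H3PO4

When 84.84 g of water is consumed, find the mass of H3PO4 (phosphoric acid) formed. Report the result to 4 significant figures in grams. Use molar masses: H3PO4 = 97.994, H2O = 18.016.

307.6 g

n(H2O) = 84.840 g / 18.016 g/mol = 4.7091 mol.
From the equation the H2O:H3PO4 mole ratio is 6:4, so n(H3PO4) = 4.7091 × 4/6 = 3.1394 mol.
Mass of H3PO4 = 3.1394 mol × 97.994 g/mol = 307.65 g.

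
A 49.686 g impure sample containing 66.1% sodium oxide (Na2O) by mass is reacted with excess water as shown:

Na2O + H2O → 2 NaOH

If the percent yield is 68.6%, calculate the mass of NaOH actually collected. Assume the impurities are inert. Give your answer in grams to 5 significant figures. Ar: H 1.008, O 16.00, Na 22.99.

Pure Na2O available = 49.686 g × 0.661 = 32.8424 g.
M(Na2O) = 2(22.99) + 16.00 = 61.98 g/mol.
M(NaOH) = 22.99 + 16.00 + 1.008 = 39.998 g/mol.
n(Na2O) = 32.8424 g / 61.98 g/mol = 0.529888 mol.
From the equation the Na2O:NaOH mole ratio is 1:2, so n(NaOH) = 0.529888 × 2/1 = 1.05978 mol.
Mass of NaOH = 1.05978 mol × 39.998 g/mol = 42.3889 g.
Actual mass collected = 42.3889 g × 0.686 = 29.0788 g.

29.079 g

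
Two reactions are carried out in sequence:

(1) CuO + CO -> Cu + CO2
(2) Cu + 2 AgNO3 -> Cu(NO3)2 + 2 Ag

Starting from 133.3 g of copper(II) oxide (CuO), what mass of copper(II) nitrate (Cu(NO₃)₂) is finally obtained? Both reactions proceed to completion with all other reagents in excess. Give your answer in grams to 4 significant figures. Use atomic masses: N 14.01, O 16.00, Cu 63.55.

314.3 g

M(CuO) = 63.55 + 16.00 = 79.55 g/mol.
M(Cu(NO3)2) = 63.55 + 2(14.01) + 6(16.00) = 187.57 g/mol.
n(CuO) = 133.30 / 79.55 = 1.6757 mol.
Step 1 gives a 1:1 ratio of CuO to Cu, so n(Cu) = 1.6757 mol.
In step 2 the Cu:Cu(NO3)2 ratio is 1:1, so n(Cu(NO3)2) = 1.6757 mol.
Mass of Cu(NO3)2 = 1.6757 × 187.57 = 314.31 g.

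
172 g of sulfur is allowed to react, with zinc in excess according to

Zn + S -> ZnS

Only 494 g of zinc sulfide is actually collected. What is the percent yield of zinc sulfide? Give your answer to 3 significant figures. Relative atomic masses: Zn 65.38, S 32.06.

M(S) = 32.06 g/mol.
M(ZnS) = 65.38 + 32.06 = 97.44 g/mol.
n(S) = 172.0 g / 32.06 g/mol = 5.365 mol.
From the equation the S:ZnS mole ratio is 1:1, so n(ZnS) = 5.365 × 1/1 = 5.365 mol.
Mass of ZnS = 5.365 mol × 97.44 g/mol = 522.8 g.
This is the theoretical yield. Percent yield = 494 g / 522.8 g × 100% = 94.50%.

94.5 %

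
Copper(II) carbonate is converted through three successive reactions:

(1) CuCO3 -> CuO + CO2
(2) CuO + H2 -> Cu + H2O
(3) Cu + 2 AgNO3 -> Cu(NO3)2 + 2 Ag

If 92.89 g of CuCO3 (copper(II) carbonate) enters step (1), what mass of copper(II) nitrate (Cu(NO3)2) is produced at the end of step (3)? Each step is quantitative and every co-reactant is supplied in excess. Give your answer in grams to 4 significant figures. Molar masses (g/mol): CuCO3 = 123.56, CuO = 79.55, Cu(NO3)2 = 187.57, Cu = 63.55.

141.0 g

n(CuCO3) = 92.89 / 123.56 = 0.75178 mol.
Reaction (1): CuCO3→CuO ratio 1:1 ⇒ n(CuO) = 0.75178 mol.
Reaction (2): CuO→Cu ratio 1:1 ⇒ n(Cu) = 0.75178 mol.
Reaction (3): Cu→Cu(NO3)2 ratio 1:1 ⇒ n(Cu(NO3)2) = 0.75178 mol.
Mass of Cu(NO3)2 = 0.75178 × 187.57 = 141.01 g.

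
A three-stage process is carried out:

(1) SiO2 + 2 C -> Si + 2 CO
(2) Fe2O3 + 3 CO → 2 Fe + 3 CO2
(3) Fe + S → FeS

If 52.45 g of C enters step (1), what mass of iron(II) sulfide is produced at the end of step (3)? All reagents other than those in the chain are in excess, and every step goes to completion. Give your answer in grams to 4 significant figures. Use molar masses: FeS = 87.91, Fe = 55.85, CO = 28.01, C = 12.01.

255.9 g

n(C) = 52.45 / 12.01 = 4.3672 mol.
Reaction (1): C→CO ratio 2:2 ⇒ n(CO) = 4.3672 mol.
Reaction (2): CO→Fe ratio 3:2 ⇒ n(Fe) = 2.9115 mol.
Reaction (3): Fe→FeS ratio 1:1 ⇒ n(FeS) = 2.9115 mol.
Mass of FeS = 2.9115 × 87.91 = 255.95 g.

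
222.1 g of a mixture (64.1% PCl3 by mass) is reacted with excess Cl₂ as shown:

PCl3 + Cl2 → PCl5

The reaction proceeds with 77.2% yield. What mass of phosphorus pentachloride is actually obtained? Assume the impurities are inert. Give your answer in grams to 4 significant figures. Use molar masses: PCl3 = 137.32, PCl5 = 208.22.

166.7 g

Pure PCl3 available = 222.1 g × 0.641 = 142.37 g.
n(PCl3) = 142.37 g / 137.32 g/mol = 1.0367 mol.
From the equation the PCl3:PCl5 mole ratio is 1:1, so n(PCl5) = 1.0367 × 1/1 = 1.0367 mol.
Mass of PCl5 = 1.0367 mol × 208.22 g/mol = 215.87 g.
Actual mass collected = 215.87 g × 0.772 = 166.65 g.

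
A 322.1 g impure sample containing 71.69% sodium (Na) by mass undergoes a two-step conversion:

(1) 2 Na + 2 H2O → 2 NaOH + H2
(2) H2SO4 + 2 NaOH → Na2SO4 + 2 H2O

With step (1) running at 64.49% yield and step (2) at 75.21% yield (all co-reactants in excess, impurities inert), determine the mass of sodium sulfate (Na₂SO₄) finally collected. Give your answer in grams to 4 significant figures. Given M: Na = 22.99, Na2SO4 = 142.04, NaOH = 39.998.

Pure Na = 322.1 × 0.7169 = 230.91 g.
n(Na) = 230.91 / 22.99 = 10.044 mol.
Step 1 (Na:NaOH = 2:2): theoretical n(NaOH) = 10.044 mol; at 64.49% yield, n(NaOH) = 6.4774 mol.
Step 2 (NaOH:Na2SO4 = 2:1): theoretical n(Na2SO4) = 3.2387 mol, so theoretical mass = 3.2387 × 142.04 = 460.03 g.
At 75.21% yield, actual mass of Na2SO4 = 460.03 × 0.7521 = 345.99 g.

346.0 g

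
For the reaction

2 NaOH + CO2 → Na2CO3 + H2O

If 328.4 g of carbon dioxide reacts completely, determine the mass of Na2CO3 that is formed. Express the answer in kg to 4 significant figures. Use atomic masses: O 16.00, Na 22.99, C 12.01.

0.7909 kg

M(CO2) = 12.01 + 2(16.00) = 44.01 g/mol.
M(Na2CO3) = 2(22.99) + 12.01 + 3(16.00) = 105.99 g/mol.
n(CO2) = 328.40 g / 44.01 g/mol = 7.4619 mol.
From the equation the CO2:Na2CO3 mole ratio is 1:1, so n(Na2CO3) = 7.4619 × 1/1 = 7.4619 mol.
Mass of Na2CO3 = 7.4619 mol × 105.99 g/mol = 790.89 g.
Converting to kg: 790.89 g = 0.7909 kg.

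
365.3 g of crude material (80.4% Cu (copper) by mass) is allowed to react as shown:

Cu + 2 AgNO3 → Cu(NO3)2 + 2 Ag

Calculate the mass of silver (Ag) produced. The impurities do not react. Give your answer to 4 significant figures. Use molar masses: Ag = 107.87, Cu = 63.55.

997.1 g

Mass of pure Cu = 365.3 g × 0.804 = 293.70 g.
n(Cu) = 293.70 g / 63.55 g/mol = 4.6216 mol.
From the equation the Cu:Ag mole ratio is 1:2, so n(Ag) = 4.6216 × 2/1 = 9.2432 mol.
Mass of Ag = 9.2432 mol × 107.87 g/mol = 997.06 g.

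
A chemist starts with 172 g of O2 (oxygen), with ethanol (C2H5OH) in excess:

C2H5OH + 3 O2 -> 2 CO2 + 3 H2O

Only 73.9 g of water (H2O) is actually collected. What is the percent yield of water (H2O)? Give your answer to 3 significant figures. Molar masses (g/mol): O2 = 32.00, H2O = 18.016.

n(O2) = 172.0 g / 32.00 g/mol = 5.375 mol.
From the equation the O2:H2O mole ratio is 3:3, so n(H2O) = 5.375 × 3/3 = 5.375 mol.
Mass of H2O = 5.375 mol × 18.016 g/mol = 96.84 g.
This is the theoretical yield. Percent yield = 73.9 g / 96.84 g × 100% = 76.31%.

76.3 %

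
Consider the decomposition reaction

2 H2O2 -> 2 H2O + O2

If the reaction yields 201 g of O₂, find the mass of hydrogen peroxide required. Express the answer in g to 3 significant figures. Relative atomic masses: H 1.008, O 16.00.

M(O2) = 2(16.00) = 32.00 g/mol.
M(H2O2) = 2(1.008) + 2(16.00) = 34.016 g/mol.
n(O2) = 201.0 g / 32.00 g/mol = 6.281 mol.
From the equation the O2:H2O2 mole ratio is 1:2, so n(H2O2) = 6.281 × 2/1 = 12.56 mol.
Mass of H2O2 = 12.56 mol × 34.016 g/mol = 427.3 g.

427 g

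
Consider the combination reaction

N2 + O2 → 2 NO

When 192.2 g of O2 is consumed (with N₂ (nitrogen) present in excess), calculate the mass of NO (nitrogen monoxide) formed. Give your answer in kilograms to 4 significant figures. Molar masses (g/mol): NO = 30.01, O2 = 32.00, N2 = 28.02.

0.3605 kg

n(O2) = 192.20 g / 32.00 g/mol = 6.0062 mol.
From the equation the O2:NO mole ratio is 1:2, so n(NO) = 6.0062 × 2/1 = 12.012 mol.
Mass of NO = 12.012 mol × 30.01 g/mol = 360.50 g.
Converting to kg: 360.50 g = 0.3605 kg.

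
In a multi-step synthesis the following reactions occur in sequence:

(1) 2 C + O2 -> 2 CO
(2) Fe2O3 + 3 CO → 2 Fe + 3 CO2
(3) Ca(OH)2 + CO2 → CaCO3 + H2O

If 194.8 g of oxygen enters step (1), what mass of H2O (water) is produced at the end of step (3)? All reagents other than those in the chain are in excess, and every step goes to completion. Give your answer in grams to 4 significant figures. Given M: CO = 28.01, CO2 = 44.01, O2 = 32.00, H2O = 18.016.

219.3 g

n(O2) = 194.8 / 32.00 = 6.0875 mol.
Reaction (1): O2→CO ratio 1:2 ⇒ n(CO) = 12.175 mol.
Reaction (2): CO→CO2 ratio 3:3 ⇒ n(CO2) = 12.175 mol.
Reaction (3): CO2→H2O ratio 1:1 ⇒ n(H2O) = 12.175 mol.
Mass of H2O = 12.175 × 18.016 = 219.34 g.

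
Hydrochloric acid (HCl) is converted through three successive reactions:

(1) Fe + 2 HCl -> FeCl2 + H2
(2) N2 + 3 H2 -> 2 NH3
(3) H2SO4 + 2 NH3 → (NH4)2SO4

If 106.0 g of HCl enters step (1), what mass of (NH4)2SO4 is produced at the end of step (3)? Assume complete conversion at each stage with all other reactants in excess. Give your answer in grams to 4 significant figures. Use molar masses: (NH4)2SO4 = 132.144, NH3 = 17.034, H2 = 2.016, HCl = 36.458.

64.03 g

n(HCl) = 106.0 / 36.458 = 2.9075 mol.
Reaction (1): HCl→H2 ratio 2:1 ⇒ n(H2) = 1.4537 mol.
Reaction (2): H2→NH3 ratio 3:2 ⇒ n(NH3) = 0.96915 mol.
Reaction (3): NH3→(NH4)2SO4 ratio 2:1 ⇒ n((NH4)2SO4) = 0.48458 mol.
Mass of (NH4)2SO4 = 0.48458 × 132.144 = 64.034 g.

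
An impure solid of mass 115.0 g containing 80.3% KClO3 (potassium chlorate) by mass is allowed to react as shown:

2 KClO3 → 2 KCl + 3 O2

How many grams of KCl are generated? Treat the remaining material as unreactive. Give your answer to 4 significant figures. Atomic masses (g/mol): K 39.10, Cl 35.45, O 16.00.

Mass of pure KClO3 = 115.0 g × 0.803 = 92.345 g.
M(KClO3) = 39.10 + 35.45 + 3(16.00) = 122.55 g/mol.
M(KCl) = 39.10 + 35.45 = 74.55 g/mol.
n(KClO3) = 92.345 g / 122.55 g/mol = 0.75353 mol.
From the equation the KClO3:KCl mole ratio is 2:2, so n(KCl) = 0.75353 × 2/2 = 0.75353 mol.
Mass of KCl = 0.75353 mol × 74.55 g/mol = 56.176 g.

56.18 g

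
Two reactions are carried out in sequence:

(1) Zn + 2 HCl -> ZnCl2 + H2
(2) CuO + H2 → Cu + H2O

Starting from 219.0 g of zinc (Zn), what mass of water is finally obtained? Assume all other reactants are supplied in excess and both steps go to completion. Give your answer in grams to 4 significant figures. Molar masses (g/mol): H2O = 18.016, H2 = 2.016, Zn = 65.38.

n(Zn) = 219.00 / 65.38 = 3.3496 mol.
Step 1 gives a 1:1 ratio of Zn to H2, so n(H2) = 3.3496 mol.
In step 2 the H2:H2O ratio is 1:1, so n(H2O) = 3.3496 mol.
Mass of H2O = 3.3496 × 18.016 = 60.347 g.

60.35 g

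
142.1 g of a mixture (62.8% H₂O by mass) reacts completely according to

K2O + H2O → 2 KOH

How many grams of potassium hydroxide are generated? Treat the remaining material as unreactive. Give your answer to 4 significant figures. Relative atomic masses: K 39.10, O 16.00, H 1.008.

555.8 g

Mass of pure H2O = 142.1 g × 0.628 = 89.239 g.
M(H2O) = 2(1.008) + 16.00 = 18.016 g/mol.
M(KOH) = 39.10 + 16.00 + 1.008 = 56.108 g/mol.
n(H2O) = 89.239 g / 18.016 g/mol = 4.9533 mol.
From the equation the H2O:KOH mole ratio is 1:2, so n(KOH) = 4.9533 × 2/1 = 9.9066 mol.
Mass of KOH = 9.9066 mol × 56.108 g/mol = 555.84 g.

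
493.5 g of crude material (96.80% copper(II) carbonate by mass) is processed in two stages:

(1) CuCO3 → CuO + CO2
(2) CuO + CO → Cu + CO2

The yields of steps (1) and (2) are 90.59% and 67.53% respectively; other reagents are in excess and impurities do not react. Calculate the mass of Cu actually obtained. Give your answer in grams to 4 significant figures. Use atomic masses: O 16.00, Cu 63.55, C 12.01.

150.3 g

Pure CuCO3 = 493.5 × 0.9680 = 477.71 g.
M(CuCO3) = 63.55 + 12.01 + 3(16.00) = 123.56 g/mol.
M(Cu) = 63.55 g/mol.
n(CuCO3) = 477.71 / 123.56 = 3.8662 mol.
Step 1 (CuCO3:CuO = 1:1): theoretical n(CuO) = 3.8662 mol; at 90.59% yield, n(CuO) = 3.5024 mol.
Step 2 (CuO:Cu = 1:1): theoretical n(Cu) = 3.5024 mol, so theoretical mass = 3.5024 × 63.55 = 222.58 g.
At 67.53% yield, actual mass of Cu = 222.58 × 0.6753 = 150.31 g.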